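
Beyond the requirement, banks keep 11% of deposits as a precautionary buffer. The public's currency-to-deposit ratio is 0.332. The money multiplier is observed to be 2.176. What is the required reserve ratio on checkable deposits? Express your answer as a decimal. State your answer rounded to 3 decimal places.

Using m = 2.176. Since m = (1 + c)/(c + rr + e), the denominator satisfies c + rr + e = (1 + c)/m = (1 + 0.332) / 2.176 ≈ 0.612132.
With c = 0.332 and e = 0.11, the required reserve ratio on checkable deposits is 0.612132 − 0.332 − 0.11 = 0.170132.

0.170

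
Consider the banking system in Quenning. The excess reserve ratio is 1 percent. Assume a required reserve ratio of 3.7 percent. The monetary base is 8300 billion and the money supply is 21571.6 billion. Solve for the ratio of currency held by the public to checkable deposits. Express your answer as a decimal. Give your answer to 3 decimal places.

0.549

Using m = M/MB = 21571.6/8300 ≈ 2.598988. From m = (1 + c)/(c + rr + e), rearranging gives 1 + c = m·(c + rr + e), so c·(1 − m) = m·(rr + e) − 1.
Hence c = [m·(rr + e) − 1]/(1 − m) = [2.598988 × (0.037 + 0.01) − 1] / (1 − 2.598988) ≈ 0.549002.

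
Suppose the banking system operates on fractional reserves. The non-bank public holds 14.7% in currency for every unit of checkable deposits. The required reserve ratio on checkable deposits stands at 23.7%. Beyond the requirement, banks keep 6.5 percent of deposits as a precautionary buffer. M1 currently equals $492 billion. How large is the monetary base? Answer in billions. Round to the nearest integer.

The money multiplier is m = (1 + c) / (rr + e + c) = (1 + 0.147) / (0.237 + 0.065 + 0.147) ≈ 2.5546.
MB = M / m = 492 / 2.5546 ≈ 192.5938 billion.

$193 billion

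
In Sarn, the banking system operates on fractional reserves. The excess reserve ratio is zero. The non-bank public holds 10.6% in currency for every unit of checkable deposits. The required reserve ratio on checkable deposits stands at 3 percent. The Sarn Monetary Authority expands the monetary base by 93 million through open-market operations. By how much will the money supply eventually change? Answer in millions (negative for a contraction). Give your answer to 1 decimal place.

756.3 million

The money multiplier is m = (1 + c) / (rr + c) = (1 + 0.106) / (0.03 + 0.106) ≈ 8.1324.
The purchase adds 93 million of base, so ΔM = m × ΔMB = 8.1324 × (+93) = 756.3132 million.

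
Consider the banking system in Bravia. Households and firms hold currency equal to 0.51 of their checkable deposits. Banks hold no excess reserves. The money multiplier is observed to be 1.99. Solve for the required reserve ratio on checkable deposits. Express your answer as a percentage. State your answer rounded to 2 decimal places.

Using m = 1.99. Since m = (1 + c)/(c + rr + e), the denominator satisfies c + rr + e = (1 + c)/m = (1 + 0.51) / 1.99 ≈ 0.758794.
With c = 0.51 and e = 0, the required reserve ratio on checkable deposits is 0.758794 − 0.51 − 0 = 0.248794.

24.88%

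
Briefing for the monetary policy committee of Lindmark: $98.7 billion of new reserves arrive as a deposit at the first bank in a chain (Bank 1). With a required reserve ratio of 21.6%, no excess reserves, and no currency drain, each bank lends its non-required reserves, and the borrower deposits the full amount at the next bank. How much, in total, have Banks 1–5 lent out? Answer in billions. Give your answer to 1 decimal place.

$252.1 billion

Bank i lends (1 − rr)^i of the original deposit: Bank 1 lends 98.7·0.7840 = 77.3808, Bank 2 lends 98.7·0.7840² ≈ 60.6665, and so on.
Summing a geometric series: total = 98.7·[0.7840·(1 − 0.7840^5) / (1 − 0.7840)] ≈ 252.1336 billion.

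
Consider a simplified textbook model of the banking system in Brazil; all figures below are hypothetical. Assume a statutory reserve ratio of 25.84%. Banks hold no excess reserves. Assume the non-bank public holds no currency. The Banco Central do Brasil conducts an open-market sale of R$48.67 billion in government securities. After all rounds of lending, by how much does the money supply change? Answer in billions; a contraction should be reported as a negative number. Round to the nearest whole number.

-188 billion

The simple money multiplier is m = 1/rr = 1/0.2584 ≈ 3.87.
An open-market sale reduces the monetary base by 48.67 billion, so ΔM = m × ΔMB = 3.87 × (−48.67) = -188.3529 billion.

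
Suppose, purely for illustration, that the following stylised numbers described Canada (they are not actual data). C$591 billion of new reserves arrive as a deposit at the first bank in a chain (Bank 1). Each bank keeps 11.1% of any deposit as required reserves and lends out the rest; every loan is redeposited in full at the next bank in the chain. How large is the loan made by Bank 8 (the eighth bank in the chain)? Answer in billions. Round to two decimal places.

C$230.57 billion

Each bank lends a fraction (1 − rr) = 0.8890 of the deposit it receives, so Bank 8 receives 591·0.8890^7 and lends 591·0.8890^8 ≈ 230.5693 billion.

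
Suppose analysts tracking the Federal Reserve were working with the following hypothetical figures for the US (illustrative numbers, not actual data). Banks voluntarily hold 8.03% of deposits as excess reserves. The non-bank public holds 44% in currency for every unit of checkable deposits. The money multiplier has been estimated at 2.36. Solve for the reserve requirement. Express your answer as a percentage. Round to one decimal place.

9.0%

Using m = 2.36. Since m = (1 + c)/(c + rr + e), the denominator satisfies c + rr + e = (1 + c)/m = (1 + 0.44) / 2.36 ≈ 0.610169.
With c = 0.44 and e = 0.0803, the reserve requirement is 0.610169 − 0.44 − 0.0803 = 0.089869.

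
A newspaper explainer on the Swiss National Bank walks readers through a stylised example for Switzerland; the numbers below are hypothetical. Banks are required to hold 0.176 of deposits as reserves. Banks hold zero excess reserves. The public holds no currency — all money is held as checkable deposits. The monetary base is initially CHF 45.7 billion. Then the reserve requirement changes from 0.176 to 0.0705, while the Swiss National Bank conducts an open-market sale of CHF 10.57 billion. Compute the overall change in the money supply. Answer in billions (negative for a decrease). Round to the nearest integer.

Before: m₁ = 1 / (0.176) ≈ 5.6818, MB₁ = 45.7, so M₁ = 5.6818 × 45.7 ≈ 259.6583 billion.
After: m₂ = 1 / (0.0705) ≈ 14.1844, MB₂ = 45.7 − 10.57 = 35.13, so M₂ = 14.1844 × 35.13 ≈ 498.298 billion.
ΔM = M₂ − M₁ = 498.298 − 259.6583 = 238.6397 billion.

CHF 239 billion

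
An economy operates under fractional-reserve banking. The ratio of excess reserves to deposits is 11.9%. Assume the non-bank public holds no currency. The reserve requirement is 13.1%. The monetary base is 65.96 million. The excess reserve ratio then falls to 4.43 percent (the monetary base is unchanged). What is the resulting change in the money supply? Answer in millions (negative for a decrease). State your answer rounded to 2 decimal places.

Initially m₁ = 1 / (0.131 + 0.119) = 4, so M₁ = 4 × 65.96 = 263.84 million.
After the change m₂ = 1 / (0.131 + 0.0443) ≈ 5.70451, so M₂ = 5.70451 × 65.96 ≈ 376.2695 million.
ΔM = M₂ − M₁ = 376.2695 − 263.84 = 112.4295 million.

112.43 million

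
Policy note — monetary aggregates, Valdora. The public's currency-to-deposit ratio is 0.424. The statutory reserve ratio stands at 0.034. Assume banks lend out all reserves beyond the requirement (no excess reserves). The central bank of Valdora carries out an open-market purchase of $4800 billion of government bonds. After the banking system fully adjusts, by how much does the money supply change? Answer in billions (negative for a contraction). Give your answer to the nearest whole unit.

$14924 billion

The money multiplier is m = (1 + c) / (rr + c) = (1 + 0.424) / (0.034 + 0.424) ≈ 3.10917.
The purchase adds 4800 billion of base, so ΔM = m × ΔMB = 3.10917 × (+4800) = 14924.016 billion.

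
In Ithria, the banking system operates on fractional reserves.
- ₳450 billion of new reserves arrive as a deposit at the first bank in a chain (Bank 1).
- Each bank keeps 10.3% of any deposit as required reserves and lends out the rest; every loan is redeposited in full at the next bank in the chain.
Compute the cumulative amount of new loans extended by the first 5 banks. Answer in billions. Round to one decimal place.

Bank i lends (1 − rr)^i of the original deposit: Bank 1 lends 450·0.8970 = 403.6500, Bank 2 lends 450·0.8970² ≈ 362.0741, and so on.
Summing a geometric series: total = 450·[0.8970·(1 − 0.8970^5) / (1 − 0.8970)] ≈ 1643.1538 billion.

₳1643.2 billion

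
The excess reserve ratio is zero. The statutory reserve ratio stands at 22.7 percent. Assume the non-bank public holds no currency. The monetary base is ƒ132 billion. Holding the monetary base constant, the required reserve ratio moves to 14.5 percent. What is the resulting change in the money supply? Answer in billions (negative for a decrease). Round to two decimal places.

Initially m₁ = 1 / (0.227) ≈ 4.405286, so M₁ = 4.405286 × 132 ≈ 581.4978 billion.
After the change m₂ = 1 / (0.145) ≈ 6.896552, so M₂ = 6.896552 × 132 ≈ 910.3449 billion.
ΔM = M₂ − M₁ = 910.3449 − 581.4978 = 328.8471 billion.

ƒ328.85 billion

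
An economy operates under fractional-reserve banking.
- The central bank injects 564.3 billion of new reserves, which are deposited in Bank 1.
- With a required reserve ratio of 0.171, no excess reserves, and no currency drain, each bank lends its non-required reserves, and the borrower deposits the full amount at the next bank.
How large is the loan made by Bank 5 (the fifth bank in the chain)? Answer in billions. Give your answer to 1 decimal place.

220.9 billion

Each bank lends a fraction (1 − rr) = 0.8290 of the deposit it receives, so Bank 5 receives 564.3·0.8290^4 and lends 564.3·0.8290^5 ≈ 220.9442 billion.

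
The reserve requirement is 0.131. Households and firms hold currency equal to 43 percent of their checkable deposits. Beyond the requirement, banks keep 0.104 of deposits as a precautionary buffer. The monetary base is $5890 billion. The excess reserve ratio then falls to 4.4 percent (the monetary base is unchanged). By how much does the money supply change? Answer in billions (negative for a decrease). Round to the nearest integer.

Initially m₁ = (1 + 0.43) / (0.131 + 0.104 + 0.43) ≈ 2.15038, so M₁ = 2.15038 × 5890 = 12665.7382 billion.
After the change m₂ = (1 + 0.43) / (0.131 + 0.044 + 0.43) ≈ 2.36364, so M₂ = 2.36364 × 5890 = 13921.8396 billion.
ΔM = M₂ − M₁ = 13921.8396 − 12665.7382 = 1256.1014 billion.

$1256 billion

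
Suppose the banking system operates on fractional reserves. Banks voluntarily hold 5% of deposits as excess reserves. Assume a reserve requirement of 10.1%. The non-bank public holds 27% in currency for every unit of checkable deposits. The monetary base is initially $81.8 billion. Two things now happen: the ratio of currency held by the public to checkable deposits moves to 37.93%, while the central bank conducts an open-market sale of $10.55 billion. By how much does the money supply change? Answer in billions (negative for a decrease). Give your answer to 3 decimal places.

-61.440 billion

Before: m₁ = (1 + 0.27) / (0.101 + 0.05 + 0.27) ≈ 3.016627, MB₁ = 81.8, so M₁ = 3.016627 × 81.8 ≈ 246.7601 billion.
After: m₂ = (1 + 0.3793) / (0.101 + 0.05 + 0.3793) ≈ 2.600981, MB₂ = 81.8 − 10.55 = 71.25, so M₂ = 2.600981 × 71.25 ≈ 185.3199 billion.
ΔM = M₂ − M₁ = 185.3199 − 246.7601 = -61.4402 billion.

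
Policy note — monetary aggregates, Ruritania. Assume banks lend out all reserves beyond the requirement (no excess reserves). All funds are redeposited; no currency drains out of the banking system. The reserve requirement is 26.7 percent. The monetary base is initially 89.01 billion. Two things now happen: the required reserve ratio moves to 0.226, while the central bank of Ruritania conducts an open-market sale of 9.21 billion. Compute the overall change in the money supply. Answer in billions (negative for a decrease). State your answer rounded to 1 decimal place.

19.7 billion

Before: m₁ = 1 / (0.267) ≈ 3.7453, MB₁ = 89.01, so M₁ = 3.7453 × 89.01 ≈ 333.3692 billion.
After: m₂ = 1 / (0.226) ≈ 4.4248, MB₂ = 89.01 − 9.21 = 79.8, so M₂ = 4.4248 × 79.8 ≈ 353.099 billion.
ΔM = M₂ − M₁ = 353.099 − 333.3692 = 19.7298 billion.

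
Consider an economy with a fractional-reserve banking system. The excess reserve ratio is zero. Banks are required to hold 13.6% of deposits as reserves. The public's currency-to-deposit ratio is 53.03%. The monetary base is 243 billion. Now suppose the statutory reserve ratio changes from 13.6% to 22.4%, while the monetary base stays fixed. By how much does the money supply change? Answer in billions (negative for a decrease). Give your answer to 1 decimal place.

-65.1 billion

Initially m₁ = (1 + 0.5303) / (0.136 + 0.5303) ≈ 2.29671, so M₁ = 2.29671 × 243 ≈ 558.1005 billion.
After the change m₂ = (1 + 0.5303) / (0.224 + 0.5303) ≈ 2.02877, so M₂ = 2.02877 × 243 ≈ 492.9911 billion.
ΔM = M₂ − M₁ = 492.9911 − 558.1005 = -65.1094 billion.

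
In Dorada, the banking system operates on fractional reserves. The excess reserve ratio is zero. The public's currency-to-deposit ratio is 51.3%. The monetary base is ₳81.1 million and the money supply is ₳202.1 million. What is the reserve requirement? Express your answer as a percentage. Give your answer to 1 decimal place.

Using m = M/MB = 202.1/81.1 ≈ 2.491985. Since m = (1 + c)/(c + rr + e), the denominator satisfies c + rr + e = (1 + c)/m = (1 + 0.513) / 2.491985 ≈ 0.607147.
With c = 0.513 and e = 0, the reserve requirement is 0.607147 − 0.513 − 0 = 0.094147.

9.4%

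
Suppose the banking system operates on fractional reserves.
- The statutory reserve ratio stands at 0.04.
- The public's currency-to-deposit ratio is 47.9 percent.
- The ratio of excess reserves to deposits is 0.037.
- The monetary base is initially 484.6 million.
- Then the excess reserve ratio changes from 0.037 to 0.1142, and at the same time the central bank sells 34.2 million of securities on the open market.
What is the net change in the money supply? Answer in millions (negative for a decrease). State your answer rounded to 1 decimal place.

-237.0 million

Before: m₁ = (1 + 0.479) / (0.04 + 0.037 + 0.479) ≈ 2.66007, MB₁ = 484.6, so M₁ = 2.66007 × 484.6 ≈ 1289.0699 million.
After: m₂ = (1 + 0.479) / (0.04 + 0.1142 + 0.479) ≈ 2.33575, MB₂ = 484.6 − 34.2 = 450.4, so M₂ = 2.33575 × 450.4 = 1052.0218 million.
ΔM = M₂ − M₁ = 1052.0218 − 1289.0699 = -237.0481 million.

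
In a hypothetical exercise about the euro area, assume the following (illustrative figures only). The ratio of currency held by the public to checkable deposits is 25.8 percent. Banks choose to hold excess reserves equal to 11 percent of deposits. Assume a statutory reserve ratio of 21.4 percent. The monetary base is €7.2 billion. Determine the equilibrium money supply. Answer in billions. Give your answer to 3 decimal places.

€15.563 billion

The money multiplier is m = (1 + c) / (rr + e + c) = (1 + 0.258) / (0.214 + 0.11 + 0.258) ≈ 2.16151.
So M = m × MB = 2.16151 × 7.2 ≈ 15.5629 billion.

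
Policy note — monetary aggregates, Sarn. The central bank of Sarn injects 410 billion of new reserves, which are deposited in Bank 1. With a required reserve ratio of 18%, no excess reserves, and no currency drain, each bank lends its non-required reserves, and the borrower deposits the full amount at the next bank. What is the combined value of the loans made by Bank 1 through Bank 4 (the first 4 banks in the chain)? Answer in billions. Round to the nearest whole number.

Bank i lends (1 − rr)^i of the original deposit: Bank 1 lends 410·0.8200 = 336.2000, Bank 2 lends 410·0.8200² = 275.6840, and so on.
Summing a geometric series: total = 410·[0.8200·(1 − 0.8200^4) / (1 − 0.8200)] ≈ 1023.3148 billion.

1023 billion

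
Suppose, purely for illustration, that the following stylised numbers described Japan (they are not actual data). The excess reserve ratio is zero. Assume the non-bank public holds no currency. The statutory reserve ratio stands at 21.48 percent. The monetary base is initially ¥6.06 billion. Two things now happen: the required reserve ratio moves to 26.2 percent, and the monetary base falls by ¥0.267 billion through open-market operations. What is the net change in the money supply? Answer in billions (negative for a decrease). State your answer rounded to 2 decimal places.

-6.10 billion

Before: m₁ = 1 / (0.2148) ≈ 4.6555, MB₁ = 6.06, so M₁ = 4.6555 × 6.06 ≈ 28.2123 billion.
After: m₂ = 1 / (0.262) ≈ 3.8168, MB₂ = 6.06 − 0.267 = 5.793, so M₂ = 3.8168 × 5.793 ≈ 22.1107 billion.
ΔM = M₂ − M₁ = 22.1107 − 28.2123 = -6.1016 billion.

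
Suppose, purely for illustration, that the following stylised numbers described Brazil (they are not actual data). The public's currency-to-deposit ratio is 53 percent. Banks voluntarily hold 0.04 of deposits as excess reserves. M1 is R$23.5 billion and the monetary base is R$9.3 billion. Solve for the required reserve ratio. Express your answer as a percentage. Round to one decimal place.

3.5%

Using m = M/MB = 23.5/9.3 ≈ 2.526882. Since m = (1 + c)/(c + rr + e), the denominator satisfies c + rr + e = (1 + c)/m = (1 + 0.53) / 2.526882 ≈ 0.605489.
With c = 0.53 and e = 0.04, the required reserve ratio is 0.605489 − 0.53 − 0.04 = 0.035489.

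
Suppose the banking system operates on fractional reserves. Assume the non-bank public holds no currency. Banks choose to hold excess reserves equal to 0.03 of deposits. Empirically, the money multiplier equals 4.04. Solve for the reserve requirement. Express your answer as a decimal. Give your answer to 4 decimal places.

0.2175

Using m = 4.04. Since m = (1 + c)/(c + rr + e), the denominator satisfies c + rr + e = (1 + c)/m = (1 + 0) / 4.04 ≈ 0.247525.
With c = 0 and e = 0.03, the reserve requirement is 0.247525 − 0 − 0.03 = 0.217525.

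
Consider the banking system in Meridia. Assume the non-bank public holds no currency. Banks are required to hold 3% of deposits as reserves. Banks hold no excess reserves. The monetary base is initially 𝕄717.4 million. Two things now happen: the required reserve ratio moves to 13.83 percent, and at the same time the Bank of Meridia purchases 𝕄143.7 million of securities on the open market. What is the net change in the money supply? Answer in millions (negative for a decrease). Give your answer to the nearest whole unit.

Before: m₁ = 1 / (0.03) ≈ 33.3333, MB₁ = 717.4, so M₁ = 33.3333 × 717.4 ≈ 23913.3094 million.
After: m₂ = 1 / (0.1383) ≈ 7.2307, MB₂ = 717.4 + 143.7 = 861.1, so M₂ = 7.2307 × 861.1 ≈ 6226.3558 million.
ΔM = M₂ − M₁ = 6226.3558 − 23913.3094 = -17686.9536 million.

-17687 million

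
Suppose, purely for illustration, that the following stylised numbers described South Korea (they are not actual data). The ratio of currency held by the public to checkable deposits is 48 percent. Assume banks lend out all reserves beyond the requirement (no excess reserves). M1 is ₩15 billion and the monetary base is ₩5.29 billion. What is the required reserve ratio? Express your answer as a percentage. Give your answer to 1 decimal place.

Using m = M/MB = 15/5.29 ≈ 2.835539. Since m = (1 + c)/(c + rr + e), the denominator satisfies c + rr + e = (1 + c)/m = (1 + 0.48) / 2.835539 ≈ 0.521947.
With c = 0.48 and e = 0, the required reserve ratio is 0.521947 − 0.48 − 0 = 0.041947.

4.2%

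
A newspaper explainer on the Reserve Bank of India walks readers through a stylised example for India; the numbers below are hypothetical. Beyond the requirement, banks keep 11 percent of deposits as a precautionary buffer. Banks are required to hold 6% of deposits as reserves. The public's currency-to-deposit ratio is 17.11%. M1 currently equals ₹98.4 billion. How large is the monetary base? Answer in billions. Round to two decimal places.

₹28.66 billion

The money multiplier is m = (1 + c) / (rr + e + c) = (1 + 0.1711) / (0.06 + 0.11 + 0.1711) ≈ 3.43330.
MB = M / m = 98.4 / 3.43330 ≈ 28.6605 billion.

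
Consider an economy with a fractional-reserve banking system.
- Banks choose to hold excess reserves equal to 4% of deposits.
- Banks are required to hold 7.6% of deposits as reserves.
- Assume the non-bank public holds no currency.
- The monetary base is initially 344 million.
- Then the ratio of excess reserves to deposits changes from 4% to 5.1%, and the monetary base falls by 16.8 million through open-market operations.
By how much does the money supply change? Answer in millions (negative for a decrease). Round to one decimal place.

Before: m₁ = 1 / (0.076 + 0.04) ≈ 8.62069, MB₁ = 344, so M₁ = 8.62069 × 344 ≈ 2965.5174 million.
After: m₂ = 1 / (0.076 + 0.051) ≈ 7.87402, MB₂ = 344 − 16.8 = 327.2, so M₂ = 7.87402 × 327.2 ≈ 2576.3793 million.
ΔM = M₂ − M₁ = 2576.3793 − 2965.5174 = -389.1381 million.

-389.1 million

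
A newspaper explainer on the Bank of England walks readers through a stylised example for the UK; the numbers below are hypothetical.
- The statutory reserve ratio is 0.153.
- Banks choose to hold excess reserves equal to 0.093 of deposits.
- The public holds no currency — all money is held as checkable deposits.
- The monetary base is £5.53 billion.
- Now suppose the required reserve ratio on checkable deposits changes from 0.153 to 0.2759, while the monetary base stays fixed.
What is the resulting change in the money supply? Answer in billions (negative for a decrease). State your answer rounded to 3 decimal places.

Initially m₁ = 1 / (0.153 + 0.093) ≈ 4.06504, so M₁ = 4.06504 × 5.53 ≈ 22.4797 billion.
After the change m₂ = 1 / (0.2759 + 0.093) ≈ 2.71076, so M₂ = 2.71076 × 5.53 ≈ 14.9905 billion.
ΔM = M₂ − M₁ = 14.9905 − 22.4797 = -7.4892 billion.

-7.489 billion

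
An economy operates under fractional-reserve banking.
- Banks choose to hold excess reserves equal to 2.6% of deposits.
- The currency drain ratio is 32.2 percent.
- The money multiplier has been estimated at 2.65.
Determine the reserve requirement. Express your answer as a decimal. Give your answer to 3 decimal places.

Using m = 2.65. Since m = (1 + c)/(c + rr + e), the denominator satisfies c + rr + e = (1 + c)/m = (1 + 0.322) / 2.65 ≈ 0.498868.
With c = 0.322 and e = 0.026, the reserve requirement is 0.498868 − 0.322 − 0.026 = 0.150868.

0.151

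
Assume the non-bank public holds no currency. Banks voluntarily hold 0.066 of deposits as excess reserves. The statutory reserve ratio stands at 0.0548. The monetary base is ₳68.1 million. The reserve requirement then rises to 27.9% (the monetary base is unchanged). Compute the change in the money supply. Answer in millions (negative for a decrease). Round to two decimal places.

-366.35 million

Initially m₁ = 1 / (0.0548 + 0.066) ≈ 8.27815, so M₁ = 8.27815 × 68.1 ≈ 563.742 million.
After the change m₂ = 1 / (0.279 + 0.066) ≈ 2.89855, so M₂ = 2.89855 × 68.1 ≈ 197.3913 million.
ΔM = M₂ − M₁ = 197.3913 − 563.742 = -366.3507 million.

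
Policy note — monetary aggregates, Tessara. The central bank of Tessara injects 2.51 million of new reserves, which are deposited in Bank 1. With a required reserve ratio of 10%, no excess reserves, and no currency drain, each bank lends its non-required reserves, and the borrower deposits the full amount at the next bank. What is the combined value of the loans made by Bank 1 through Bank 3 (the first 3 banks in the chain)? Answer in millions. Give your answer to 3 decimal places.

6.122 million

Bank i lends (1 − rr)^i of the original deposit: Bank 1 lends 2.51·0.9000 = 2.2590, Bank 2 lends 2.51·0.9000² = 2.0331, and so on.
Summing a geometric series: total = 2.51·[0.9000·(1 − 0.9000^3) / (1 − 0.9000)] ≈ 6.1219 million.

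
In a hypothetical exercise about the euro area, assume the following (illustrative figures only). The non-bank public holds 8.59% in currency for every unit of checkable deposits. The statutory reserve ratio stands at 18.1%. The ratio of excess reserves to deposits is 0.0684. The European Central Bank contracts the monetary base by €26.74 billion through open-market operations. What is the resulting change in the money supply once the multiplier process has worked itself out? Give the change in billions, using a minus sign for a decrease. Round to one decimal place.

-86.6 billion

The money multiplier is m = (1 + c) / (rr + e + c) = (1 + 0.0859) / (0.181 + 0.0684 + 0.0859) ≈ 3.2386.
The sale removes 26.74 billion of base, so ΔM = m × ΔMB = 3.2386 × (−26.74) ≈ -86.6002 billion.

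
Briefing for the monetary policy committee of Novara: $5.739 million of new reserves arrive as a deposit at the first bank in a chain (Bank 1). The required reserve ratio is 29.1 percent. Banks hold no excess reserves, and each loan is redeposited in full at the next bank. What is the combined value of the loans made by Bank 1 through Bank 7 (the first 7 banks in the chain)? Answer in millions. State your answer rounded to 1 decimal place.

$12.7 million

Bank i lends (1 − rr)^i of the original deposit: Bank 1 lends 5.739·0.7090 ≈ 4.0690, Bank 2 lends 5.739·0.7090² ≈ 2.8849, and so on.
Summing a geometric series: total = 5.739·[0.7090·(1 − 0.7090^7) / (1 − 0.7090)] ≈ 12.7234 million.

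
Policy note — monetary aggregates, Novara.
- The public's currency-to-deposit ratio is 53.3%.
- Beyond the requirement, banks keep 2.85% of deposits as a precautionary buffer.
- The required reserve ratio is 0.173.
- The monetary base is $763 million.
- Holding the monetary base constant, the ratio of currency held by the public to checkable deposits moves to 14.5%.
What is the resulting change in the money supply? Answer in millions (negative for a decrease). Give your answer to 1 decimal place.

$928.8 million

Initially m₁ = (1 + 0.533) / (0.173 + 0.0285 + 0.533) ≈ 2.08713, so M₁ = 2.08713 × 763 ≈ 1592.4802 million.
After the change m₂ = (1 + 0.145) / (0.173 + 0.0285 + 0.145) ≈ 3.30447, so M₂ = 3.30447 × 763 ≈ 2521.3106 million.
ΔM = M₂ − M₁ = 2521.3106 − 1592.4802 = 928.8304 million.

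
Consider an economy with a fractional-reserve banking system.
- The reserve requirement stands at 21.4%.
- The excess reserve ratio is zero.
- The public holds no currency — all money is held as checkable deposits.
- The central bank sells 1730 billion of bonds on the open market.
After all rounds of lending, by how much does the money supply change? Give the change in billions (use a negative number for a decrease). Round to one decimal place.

The simple money multiplier is m = 1/rr = 1/0.214 ≈ 4.672897.
An open-market sale reduces the monetary base by 1730 billion, so ΔM = m × ΔMB = 4.672897 × (−1730) ≈ -8084.1118 billion.

-8084.1 billion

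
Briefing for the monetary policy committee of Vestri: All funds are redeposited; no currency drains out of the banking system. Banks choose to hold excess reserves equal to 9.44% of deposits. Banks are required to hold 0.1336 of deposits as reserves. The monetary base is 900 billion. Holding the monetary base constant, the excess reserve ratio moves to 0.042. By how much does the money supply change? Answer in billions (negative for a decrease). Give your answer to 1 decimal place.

Initially m₁ = 1 / (0.1336 + 0.0944) ≈ 4.38596, so M₁ = 4.38596 × 900 = 3947.364 billion.
After the change m₂ = 1 / (0.1336 + 0.042) ≈ 5.69476, so M₂ = 5.69476 × 900 = 5125.284 billion.
ΔM = M₂ − M₁ = 5125.284 − 3947.364 = 1177.92 billion.

1177.9 billion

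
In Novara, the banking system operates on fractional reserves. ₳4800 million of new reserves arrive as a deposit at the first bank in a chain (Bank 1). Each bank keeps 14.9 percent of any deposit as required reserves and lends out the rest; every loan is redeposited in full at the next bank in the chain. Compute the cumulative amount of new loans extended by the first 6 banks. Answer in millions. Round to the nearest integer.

₳17002 million

Bank i lends (1 − rr)^i of the original deposit: Bank 1 lends 4800·0.8510 = 4084.8000, Bank 2 lends 4800·0.8510² = 3476.1648, and so on.
Summing a geometric series: total = 4800·[0.8510·(1 − 0.8510^6) / (1 − 0.8510)] ≈ 17002.1003 million.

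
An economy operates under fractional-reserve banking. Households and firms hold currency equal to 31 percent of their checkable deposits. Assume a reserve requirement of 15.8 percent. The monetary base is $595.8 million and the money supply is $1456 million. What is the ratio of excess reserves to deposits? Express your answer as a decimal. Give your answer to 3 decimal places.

Using m = M/MB = 1456/595.8 ≈ 2.443773. Since m = (1 + c)/(c + rr + e), the denominator satisfies c + rr + e = (1 + c)/m = (1 + 0.31) / 2.443773 ≈ 0.536056.
With c = 0.31 and rr = 0.158, the ratio of excess reserves to deposits is 0.536056 − 0.31 − 0.158 = 0.068056.

0.068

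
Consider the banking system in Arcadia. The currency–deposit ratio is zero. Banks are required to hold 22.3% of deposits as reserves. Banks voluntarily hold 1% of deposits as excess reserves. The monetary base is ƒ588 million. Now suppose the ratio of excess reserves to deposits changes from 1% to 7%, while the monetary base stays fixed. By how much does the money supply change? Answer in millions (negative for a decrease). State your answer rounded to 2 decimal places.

-516.78 million

Initially m₁ = 1 / (0.223 + 0.01) ≈ 4.291845, so M₁ = 4.291845 × 588 ≈ 2523.6049 million.
After the change m₂ = 1 / (0.223 + 0.07) ≈ 3.412969, so M₂ = 3.412969 × 588 ≈ 2006.8258 million.
ΔM = M₂ − M₁ = 2006.8258 − 2523.6049 = -516.7791 million.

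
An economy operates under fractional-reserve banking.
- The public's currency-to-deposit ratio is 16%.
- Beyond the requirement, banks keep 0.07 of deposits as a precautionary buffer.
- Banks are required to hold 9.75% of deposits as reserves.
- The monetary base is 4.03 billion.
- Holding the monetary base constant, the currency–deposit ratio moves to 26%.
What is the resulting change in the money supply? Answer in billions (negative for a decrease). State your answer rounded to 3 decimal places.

-2.396 billion

Initially m₁ = (1 + 0.16) / (0.0975 + 0.07 + 0.16) ≈ 3.54198, so M₁ = 3.54198 × 4.03 ≈ 14.2742 billion.
After the change m₂ = (1 + 0.26) / (0.0975 + 0.07 + 0.26) ≈ 2.94737, so M₂ = 2.94737 × 4.03 ≈ 11.8779 billion.
ΔM = M₂ − M₁ = 11.8779 − 14.2742 = -2.3963 billion.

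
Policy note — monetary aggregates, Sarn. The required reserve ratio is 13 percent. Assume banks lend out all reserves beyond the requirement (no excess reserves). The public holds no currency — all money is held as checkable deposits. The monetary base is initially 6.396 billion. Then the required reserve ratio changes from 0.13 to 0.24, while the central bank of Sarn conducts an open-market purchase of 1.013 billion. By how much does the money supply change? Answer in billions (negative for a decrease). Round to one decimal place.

Before: m₁ = 1 / (0.13) ≈ 7.6923, MB₁ = 6.396, so M₁ = 7.6923 × 6.396 ≈ 49.2 billion.
After: m₂ = 1 / (0.24) ≈ 4.1667, MB₂ = 6.396 + 1.013 = 7.409, so M₂ = 4.1667 × 7.409 ≈ 30.8711 billion.
ΔM = M₂ − M₁ = 30.8711 − 49.2 = -18.3289 billion.

-18.3 billion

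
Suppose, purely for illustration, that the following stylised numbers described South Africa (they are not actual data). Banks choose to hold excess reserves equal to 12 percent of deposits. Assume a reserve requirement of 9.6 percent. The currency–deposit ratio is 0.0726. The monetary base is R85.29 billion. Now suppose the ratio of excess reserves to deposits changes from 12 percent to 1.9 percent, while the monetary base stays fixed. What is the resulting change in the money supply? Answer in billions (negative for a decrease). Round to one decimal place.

Initially m₁ = (1 + 0.0726) / (0.096 + 0.12 + 0.0726) ≈ 3.7166, so M₁ = 3.7166 × 85.29 ≈ 316.9888 billion.
After the change m₂ = (1 + 0.0726) / (0.096 + 0.019 + 0.0726) ≈ 5.7175, so M₂ = 5.7175 × 85.29 ≈ 487.6456 billion.
ΔM = M₂ − M₁ = 487.6456 − 316.9888 = 170.6568 billion.

R170.7 billion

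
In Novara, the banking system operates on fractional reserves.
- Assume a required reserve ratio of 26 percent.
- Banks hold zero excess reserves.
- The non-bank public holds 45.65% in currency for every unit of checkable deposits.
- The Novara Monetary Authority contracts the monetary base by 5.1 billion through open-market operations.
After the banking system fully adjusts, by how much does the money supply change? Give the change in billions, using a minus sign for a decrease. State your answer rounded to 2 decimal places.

-10.37 billion

The money multiplier is m = (1 + c) / (rr + c) = (1 + 0.4565) / (0.26 + 0.4565) ≈ 2.0328.
The sale removes 5.1 billion of base, so ΔM = m × ΔMB = 2.0328 × (−5.1) ≈ -10.3673 billion.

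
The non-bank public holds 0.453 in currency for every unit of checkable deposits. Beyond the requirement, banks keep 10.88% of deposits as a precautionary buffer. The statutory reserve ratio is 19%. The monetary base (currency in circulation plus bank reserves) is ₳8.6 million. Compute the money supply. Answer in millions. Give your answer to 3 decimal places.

The money multiplier is m = (1 + c) / (rr + e + c) = (1 + 0.453) / (0.19 + 0.1088 + 0.453) ≈ 1.93269.
So M = m × MB = 1.93269 × 8.6 ≈ 16.6211 million.

₳16.621 million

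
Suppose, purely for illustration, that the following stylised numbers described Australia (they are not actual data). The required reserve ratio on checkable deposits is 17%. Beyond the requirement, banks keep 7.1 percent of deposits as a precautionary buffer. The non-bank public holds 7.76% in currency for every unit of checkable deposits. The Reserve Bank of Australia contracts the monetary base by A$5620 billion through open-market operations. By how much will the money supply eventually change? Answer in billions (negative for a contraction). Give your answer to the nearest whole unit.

-19009 billion

The money multiplier is m = (1 + c) / (rr + e + c) = (1 + 0.0776) / (0.17 + 0.071 + 0.0776) ≈ 3.38230.
The sale removes 5620 billion of base, so ΔM = m × ΔMB = 3.38230 × (−5620) = -19008.526 billion.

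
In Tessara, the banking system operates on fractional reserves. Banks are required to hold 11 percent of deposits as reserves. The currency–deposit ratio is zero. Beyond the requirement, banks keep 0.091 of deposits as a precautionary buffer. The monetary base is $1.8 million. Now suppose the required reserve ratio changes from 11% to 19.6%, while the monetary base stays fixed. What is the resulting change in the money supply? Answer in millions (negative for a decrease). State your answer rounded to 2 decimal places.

Initially m₁ = 1 / (0.11 + 0.091) ≈ 4.9751, so M₁ = 4.9751 × 1.8 ≈ 8.9552 million.
After the change m₂ = 1 / (0.196 + 0.091) ≈ 3.4843, so M₂ = 3.4843 × 1.8 ≈ 6.2717 million.
ΔM = M₂ − M₁ = 6.2717 − 8.9552 = -2.6835 million.

-2.68 million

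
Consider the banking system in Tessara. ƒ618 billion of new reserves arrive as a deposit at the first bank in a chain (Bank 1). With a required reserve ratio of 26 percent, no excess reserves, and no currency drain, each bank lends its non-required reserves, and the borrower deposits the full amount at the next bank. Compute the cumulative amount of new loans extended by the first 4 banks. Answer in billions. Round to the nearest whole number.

Bank i lends (1 − rr)^i of the original deposit: Bank 1 lends 618·0.7400 = 457.3200, Bank 2 lends 618·0.7400² = 338.4168, and so on.
Summing a geometric series: total = 618·[0.7400·(1 − 0.7400^4) / (1 − 0.7400)] ≈ 1231.4823 billion.

ƒ1231 billion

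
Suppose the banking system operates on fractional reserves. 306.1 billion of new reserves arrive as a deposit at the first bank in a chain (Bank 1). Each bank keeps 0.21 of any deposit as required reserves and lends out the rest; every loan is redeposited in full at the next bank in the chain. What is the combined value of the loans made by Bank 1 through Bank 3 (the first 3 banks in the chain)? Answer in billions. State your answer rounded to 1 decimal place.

Bank i lends (1 − rr)^i of the original deposit: Bank 1 lends 306.1·0.7900 = 241.8190, Bank 2 lends 306.1·0.7900² ≈ 191.0370, and so on.
Summing a geometric series: total = 306.1·[0.7900·(1 − 0.7900^3) / (1 − 0.7900)] ≈ 583.7752 billion.

583.8 billion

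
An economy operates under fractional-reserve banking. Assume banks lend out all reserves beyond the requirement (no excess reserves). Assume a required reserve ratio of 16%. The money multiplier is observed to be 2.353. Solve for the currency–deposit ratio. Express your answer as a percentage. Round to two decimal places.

46.08%

Using m = 2.353. From m = (1 + c)/(c + rr + e), rearranging gives 1 + c = m·(c + rr + e), so c·(1 − m) = m·(rr + e) − 1.
Hence c = [m·(rr + e) − 1]/(1 − m) = [2.353 × (0.16 + 0) − 1] / (1 − 2.353) ≈ 0.460843.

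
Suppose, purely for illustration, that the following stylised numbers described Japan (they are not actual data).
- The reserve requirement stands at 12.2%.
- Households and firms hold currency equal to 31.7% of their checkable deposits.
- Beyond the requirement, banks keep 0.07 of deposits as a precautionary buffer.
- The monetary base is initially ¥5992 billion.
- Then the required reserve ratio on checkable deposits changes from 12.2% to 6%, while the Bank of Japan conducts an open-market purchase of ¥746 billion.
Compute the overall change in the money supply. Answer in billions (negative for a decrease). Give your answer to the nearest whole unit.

Before: m₁ = (1 + 0.317) / (0.122 + 0.07 + 0.317) ≈ 2.58743, MB₁ = 5992, so M₁ = 2.58743 × 5992 ≈ 15503.8806 billion.
After: m₂ = (1 + 0.317) / (0.06 + 0.07 + 0.317) ≈ 2.94631, MB₂ = 5992 + 746 = 6738, so M₂ = 2.94631 × 6738 ≈ 19852.2368 billion.
ΔM = M₂ − M₁ = 19852.2368 − 15503.8806 = 4348.3562 billion.

¥4348 billion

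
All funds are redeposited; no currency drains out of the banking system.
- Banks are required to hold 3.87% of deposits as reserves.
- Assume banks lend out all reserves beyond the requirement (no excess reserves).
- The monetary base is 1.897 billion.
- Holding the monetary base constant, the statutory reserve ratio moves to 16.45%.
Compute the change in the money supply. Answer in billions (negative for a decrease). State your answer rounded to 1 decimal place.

Initially m₁ = 1 / (0.0387) ≈ 25.8398, so M₁ = 25.8398 × 1.897 ≈ 49.0181 billion.
After the change m₂ = 1 / (0.1645) ≈ 6.0790, so M₂ = 6.0790 × 1.897 ≈ 11.5319 billion.
ΔM = M₂ − M₁ = 11.5319 − 49.0181 = -37.4862 billion.

-37.5 billion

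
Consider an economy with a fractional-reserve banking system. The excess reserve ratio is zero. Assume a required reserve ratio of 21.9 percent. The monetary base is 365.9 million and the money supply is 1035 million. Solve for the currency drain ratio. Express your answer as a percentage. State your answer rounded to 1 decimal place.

Using m = M/MB = 1035/365.9 ≈ 2.828642. From m = (1 + c)/(c + rr + e), rearranging gives 1 + c = m·(c + rr + e), so c·(1 − m) = m·(rr + e) − 1.
Hence c = [m·(rr + e) − 1]/(1 − m) = [2.828642 × (0.219 + 0) − 1] / (1 − 2.828642) ≈ 0.208093.

20.8%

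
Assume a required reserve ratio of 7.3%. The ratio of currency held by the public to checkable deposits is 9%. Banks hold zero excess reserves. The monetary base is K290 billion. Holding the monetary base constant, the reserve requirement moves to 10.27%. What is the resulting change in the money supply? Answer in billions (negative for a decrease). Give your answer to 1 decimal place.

-298.9 billion

Initially m₁ = (1 + 0.09) / (0.073 + 0.09) ≈ 6.68712, so M₁ = 6.68712 × 290 = 1939.2648 billion.
After the change m₂ = (1 + 0.09) / (0.1027 + 0.09) ≈ 5.65646, so M₂ = 5.65646 × 290 = 1640.3734 billion.
ΔM = M₂ − M₁ = 1640.3734 − 1939.2648 = -298.8914 billion.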